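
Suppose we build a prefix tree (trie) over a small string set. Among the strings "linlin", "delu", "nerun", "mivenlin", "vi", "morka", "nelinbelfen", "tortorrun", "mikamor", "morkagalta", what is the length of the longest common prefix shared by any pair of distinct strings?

5

The deepest shared node is where two words last agree before diverging.
"morka" and "morkagalta" agree on "morka" (5 characters) before diverging; nothing deeper is shared.
Longest shared-prefix length: 5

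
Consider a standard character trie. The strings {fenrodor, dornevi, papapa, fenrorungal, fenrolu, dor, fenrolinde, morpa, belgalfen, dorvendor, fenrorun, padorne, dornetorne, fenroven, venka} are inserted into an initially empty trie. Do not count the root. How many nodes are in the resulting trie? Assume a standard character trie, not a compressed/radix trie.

71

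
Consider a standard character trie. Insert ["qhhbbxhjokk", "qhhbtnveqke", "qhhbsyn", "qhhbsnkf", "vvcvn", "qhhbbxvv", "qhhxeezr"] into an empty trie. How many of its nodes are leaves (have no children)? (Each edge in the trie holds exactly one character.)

7

Leaves are exactly the stored words that no other stored word extends.
Those words: "qhhbbxhjokk", "qhhbbxvv", "qhhbsnkf", "qhhbsyn", "qhhbtnveqke", "qhhxeezr", "vvcvn"
Leaf count: 7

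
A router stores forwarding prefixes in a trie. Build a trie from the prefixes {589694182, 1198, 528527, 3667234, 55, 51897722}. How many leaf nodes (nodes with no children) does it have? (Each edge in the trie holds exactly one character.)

6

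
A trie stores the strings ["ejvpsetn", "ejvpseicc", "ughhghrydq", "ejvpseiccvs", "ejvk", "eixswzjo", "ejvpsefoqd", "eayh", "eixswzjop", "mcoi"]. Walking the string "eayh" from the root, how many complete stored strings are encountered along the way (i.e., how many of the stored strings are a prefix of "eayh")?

1

Traverse "eayh" character by character; count nodes along the way that are marked as word ends.
Prefixes of the query that are stored words: "eayh"
Count: 1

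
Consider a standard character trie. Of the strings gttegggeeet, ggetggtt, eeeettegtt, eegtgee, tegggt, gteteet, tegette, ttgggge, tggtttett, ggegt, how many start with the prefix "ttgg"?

1

Traverse to the node for "ttgg", then collect every word in that subtree.
Matches: "ttgggge"
Count: 1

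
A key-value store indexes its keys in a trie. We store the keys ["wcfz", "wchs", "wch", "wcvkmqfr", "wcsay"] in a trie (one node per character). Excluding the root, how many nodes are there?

15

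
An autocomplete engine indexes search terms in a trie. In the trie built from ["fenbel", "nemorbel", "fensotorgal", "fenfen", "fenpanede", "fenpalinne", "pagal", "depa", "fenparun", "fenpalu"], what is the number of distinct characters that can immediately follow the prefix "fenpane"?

1

The children of the "fenpane" node are the distinct next characters among strings starting with "fenpane".
Characters that immediately follow "fenpane" among the stored strings: {d}.
That node has 1 child edge.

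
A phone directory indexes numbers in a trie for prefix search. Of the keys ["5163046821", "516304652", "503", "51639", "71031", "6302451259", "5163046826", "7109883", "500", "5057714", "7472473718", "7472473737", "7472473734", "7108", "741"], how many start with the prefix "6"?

1

Walk to "6"; the words in its subtree are exactly those with that prefix.
Words under "6": 6302451259
Count: 1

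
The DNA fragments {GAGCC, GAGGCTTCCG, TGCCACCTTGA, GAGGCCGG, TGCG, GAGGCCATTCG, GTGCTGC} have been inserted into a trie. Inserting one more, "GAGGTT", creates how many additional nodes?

2

The longest prefix of "GAGGTT" already in the trie is "GAGG" (length 4).
New nodes needed: |"GAGGTT"| − 4 = 6 − 4 = 2.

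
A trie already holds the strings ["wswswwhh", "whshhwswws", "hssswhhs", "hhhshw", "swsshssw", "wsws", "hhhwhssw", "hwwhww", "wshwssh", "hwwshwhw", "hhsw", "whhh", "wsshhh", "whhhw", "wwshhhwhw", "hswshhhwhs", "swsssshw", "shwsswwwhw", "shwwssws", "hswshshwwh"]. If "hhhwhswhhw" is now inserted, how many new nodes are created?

Walking "hhhwhswhhw" from the root, the first 6 characters ("hhhwhs") follow existing edges; "w" is the first miss.
Each of the 4 remaining characters creates one node.

4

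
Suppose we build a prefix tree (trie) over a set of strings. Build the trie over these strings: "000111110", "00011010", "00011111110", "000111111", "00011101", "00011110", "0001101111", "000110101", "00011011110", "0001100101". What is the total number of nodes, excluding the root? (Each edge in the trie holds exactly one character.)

Trace insertions, counting only characters that open a new branch:
  "000111110" → 9 new (0, 0, 0, 1, 1, 1, 1, 1, 0)
  "00011010" → prefix "00011" already present; 3 new (0, 1, 0)
  "00011111110" → prefix "00011111" already present; 3 new (1, 1, 0)
  "000111111" → prefix "000111111" already present; 0 new (none)
  "00011101" → prefix "000111" already present; 2 new (0, 1)
  "00011110" → prefix "0001111" already present; 1 new (0)
  "0001101111" → prefix "0001101" already present; 3 new (1, 1, 1)
  "000110101" → prefix "00011010" already present; 1 new (1)
  "00011011110" → prefix "0001101111" already present; 1 new (0)
  "0001100101" → prefix "000110" already present; 4 new (0, 1, 0, 1)
Total nodes = 9 + 3 + 3 + 0 + 2 + 1 + 3 + 1 + 1 + 4 = 27

27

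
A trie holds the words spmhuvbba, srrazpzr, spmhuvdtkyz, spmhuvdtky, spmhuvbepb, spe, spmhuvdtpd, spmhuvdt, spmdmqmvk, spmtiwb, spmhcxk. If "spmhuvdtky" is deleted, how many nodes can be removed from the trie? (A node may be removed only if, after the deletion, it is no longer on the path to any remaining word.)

0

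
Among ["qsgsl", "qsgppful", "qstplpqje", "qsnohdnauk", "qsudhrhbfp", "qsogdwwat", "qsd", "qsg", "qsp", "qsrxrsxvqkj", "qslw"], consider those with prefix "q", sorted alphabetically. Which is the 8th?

Filter for "q…" and sort: "qsd", "qsg", "qsgppful", "qsgsl", "qslw", "qsnohdnauk", "qsogdwwat", "qsp", "qsrxrsxvqkj", "qstplpqje", "qsudhrhbfp"
The 8th is qsp.

qsp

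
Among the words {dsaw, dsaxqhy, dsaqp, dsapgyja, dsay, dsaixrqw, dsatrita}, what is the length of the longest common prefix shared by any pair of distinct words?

3

Equivalently: take the maximum, over all pairs, of their longest common prefix length.
"dsaixrqw" and "dsapgyja" agree on "dsa" (3 characters) before diverging; nothing deeper is shared.
Longest shared-prefix length: 3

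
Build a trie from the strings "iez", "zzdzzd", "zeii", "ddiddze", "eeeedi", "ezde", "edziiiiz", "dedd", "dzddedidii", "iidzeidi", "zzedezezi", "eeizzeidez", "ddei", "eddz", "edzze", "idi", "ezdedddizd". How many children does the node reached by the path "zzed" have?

1

Walk "zzed" from the root, arriving at one node.
Distinct next characters after "zzed": e.
That node has 1 child edge.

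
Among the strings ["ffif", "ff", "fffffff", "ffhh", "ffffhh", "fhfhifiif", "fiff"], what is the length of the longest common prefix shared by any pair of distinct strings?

The deepest shared node is where two words last agree before diverging.
"fffffff" and "ffffhh" agree on "ffff" (4 characters) before diverging; nothing deeper is shared.
Longest shared-prefix length: 4

4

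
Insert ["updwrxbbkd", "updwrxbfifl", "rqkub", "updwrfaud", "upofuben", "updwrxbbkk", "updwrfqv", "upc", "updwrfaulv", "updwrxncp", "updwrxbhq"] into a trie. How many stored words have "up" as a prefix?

Walk to "up"; the words in its subtree are exactly those with that prefix.
Words under "up": upc, updwrfaud, updwrfaulv, updwrfqv, updwrxbbkd, updwrxbbkk, updwrxbfifl, updwrxbhq, updwrxncp, upofuben
Count: 10

10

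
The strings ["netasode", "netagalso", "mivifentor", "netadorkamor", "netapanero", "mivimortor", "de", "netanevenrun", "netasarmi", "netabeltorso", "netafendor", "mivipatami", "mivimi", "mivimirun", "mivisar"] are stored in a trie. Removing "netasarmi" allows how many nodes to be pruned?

After clearing the end-marker at "netasarmi", prune upward until reaching a node still needed by another word.
The suffix "armi" (4 nodes) is used only by "netasarmi"; the node for "netas" still has the child "o", so pruning stops there.
Nodes removed: 4

4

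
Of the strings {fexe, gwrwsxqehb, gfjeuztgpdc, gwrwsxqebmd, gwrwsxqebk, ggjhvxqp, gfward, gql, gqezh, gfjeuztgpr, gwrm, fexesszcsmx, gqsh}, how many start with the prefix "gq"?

Walk to "gq"; the words in its subtree are exactly those with that prefix.
Words under "gq": gqezh, gql, gqsh
Count: 3

3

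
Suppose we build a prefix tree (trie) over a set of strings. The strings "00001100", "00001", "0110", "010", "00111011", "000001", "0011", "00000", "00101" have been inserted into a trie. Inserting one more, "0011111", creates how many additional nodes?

2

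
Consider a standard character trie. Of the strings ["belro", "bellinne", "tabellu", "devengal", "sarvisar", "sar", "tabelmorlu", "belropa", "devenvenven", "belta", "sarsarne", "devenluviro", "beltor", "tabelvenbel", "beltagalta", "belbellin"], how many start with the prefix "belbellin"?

1

Walk to "belbellin"; the words in its subtree are exactly those with that prefix.
Matches: "belbellin"
Count: 1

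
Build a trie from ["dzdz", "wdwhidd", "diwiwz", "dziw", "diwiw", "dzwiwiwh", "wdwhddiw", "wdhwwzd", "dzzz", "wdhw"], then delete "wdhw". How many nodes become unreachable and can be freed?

0

A node on "wdhw"'s path can go only if nothing else ends at it or branches off below it.
Every node on "wdhw" is still needed (e.g. by "wdhwwzd"), so nothing is freed.
Nodes removed: 0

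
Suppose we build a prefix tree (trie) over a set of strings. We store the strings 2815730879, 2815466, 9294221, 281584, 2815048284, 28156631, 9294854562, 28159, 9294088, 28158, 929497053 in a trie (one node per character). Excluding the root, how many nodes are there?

Insert word by word; a character creates a node only if that edge doesn't already exist:
  "2815730879" → 10 new (2, 8, 1, 5, 7, 3, 0, 8, 7, 9)
  "2815466" → prefix "2815" already present; 3 new (4, 6, 6)
  "9294221" → 7 new (9, 2, 9, 4, 2, 2, 1)
  "281584" → prefix "2815" already present; 2 new (8, 4)
  "2815048284" → prefix "2815" already present; 6 new (0, 4, 8, 2, 8, 4)
  "28156631" → prefix "2815" already present; 4 new (6, 6, 3, 1)
  "9294854562" → prefix "9294" already present; 6 new (8, 5, 4, 5, 6, 2)
  "28159" → prefix "2815" already present; 1 new (9)
  "9294088" → prefix "9294" already present; 3 new (0, 8, 8)
  "28158" → prefix "28158" already present; 0 new (none)
  "929497053" → prefix "9294" already present; 5 new (9, 7, 0, 5, 3)
Total nodes = 10 + 3 + 7 + 2 + 6 + 4 + 6 + 1 + 3 + 0 + 5 = 47

47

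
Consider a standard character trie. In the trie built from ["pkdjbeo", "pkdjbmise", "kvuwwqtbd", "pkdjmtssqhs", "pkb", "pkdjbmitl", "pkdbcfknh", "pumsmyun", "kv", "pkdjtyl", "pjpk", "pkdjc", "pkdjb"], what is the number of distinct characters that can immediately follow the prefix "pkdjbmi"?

2

Follow the path "pkdjbmi" to its node, then look at its outgoing edges.
Distinct next characters after "pkdjbmi": s, t.
That node has 2 child edges.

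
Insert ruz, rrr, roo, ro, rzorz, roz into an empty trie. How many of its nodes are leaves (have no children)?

A leaf is a node with no children — equivalently, the end of a word that is not a proper prefix of any other stored word.
Those words: "roo", "roz", "rrr", "ruz", "rzorz"
Leaf count: 5

5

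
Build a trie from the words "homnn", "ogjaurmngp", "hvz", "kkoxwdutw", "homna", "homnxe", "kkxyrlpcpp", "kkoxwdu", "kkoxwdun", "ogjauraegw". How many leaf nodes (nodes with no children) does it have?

Leaves are exactly the stored words that no other stored word extends.
Those words: "homna", "homnn", "homnxe", "hvz", "kkoxwdun", "kkoxwdutw", "kkxyrlpcpp", "ogjauraegw", "ogjaurmngp"
Leaf count: 9

9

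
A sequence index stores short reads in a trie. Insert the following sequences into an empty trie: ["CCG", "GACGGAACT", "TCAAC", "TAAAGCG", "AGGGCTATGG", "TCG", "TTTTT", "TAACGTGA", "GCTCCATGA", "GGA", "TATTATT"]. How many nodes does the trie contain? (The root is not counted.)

Trace insertions, counting only characters that open a new branch:
  "CCG" → 3 new (C, C, G)
  "GACGGAACT" → 9 new (G, A, C, G, G, A, A, C, T)
  "TCAAC" → 5 new (T, C, A, A, C)
  "TAAAGCG" → prefix "T" already present; 6 new (A, A, A, G, C, G)
  "AGGGCTATGG" → 10 new (A, G, G, G, C, T, A, T, G, G)
  "TCG" → prefix "TC" already present; 1 new (G)
  "TTTTT" → prefix "T" already present; 4 new (T, T, T, T)
  "TAACGTGA" → prefix "TAA" already present; 5 new (C, G, T, G, A)
  "GCTCCATGA" → prefix "G" already present; 8 new (C, T, C, C, A, T, G, A)
  "GGA" → prefix "G" already present; 2 new (G, A)
  "TATTATT" → prefix "TA" already present; 5 new (T, T, A, T, T)
Total nodes = 3 + 9 + 5 + 6 + 10 + 1 + 4 + 5 + 8 + 2 + 5 = 58

58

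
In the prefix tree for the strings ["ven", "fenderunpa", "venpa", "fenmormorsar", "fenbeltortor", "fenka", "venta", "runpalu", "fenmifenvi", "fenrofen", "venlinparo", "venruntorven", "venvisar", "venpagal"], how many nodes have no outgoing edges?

12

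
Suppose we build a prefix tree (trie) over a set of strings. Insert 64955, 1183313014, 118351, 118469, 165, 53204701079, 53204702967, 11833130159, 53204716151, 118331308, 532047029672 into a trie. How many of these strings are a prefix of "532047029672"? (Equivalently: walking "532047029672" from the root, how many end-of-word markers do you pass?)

Walk "532047029672" from the root; an end-of-word marker is hit whenever a stored word is a prefix of "532047029672".
Prefixes of the query that are stored words: "53204702967", "532047029672"
Count: 2

2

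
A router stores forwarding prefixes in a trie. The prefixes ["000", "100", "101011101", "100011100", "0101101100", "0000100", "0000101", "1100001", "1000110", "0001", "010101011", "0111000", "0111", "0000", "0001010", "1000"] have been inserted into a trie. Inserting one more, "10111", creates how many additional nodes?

Walking "10111" from the root, the first 3 characters ("101") follow existing edges; "1" is the first miss.
So 5 − 3 = 2 new nodes.

2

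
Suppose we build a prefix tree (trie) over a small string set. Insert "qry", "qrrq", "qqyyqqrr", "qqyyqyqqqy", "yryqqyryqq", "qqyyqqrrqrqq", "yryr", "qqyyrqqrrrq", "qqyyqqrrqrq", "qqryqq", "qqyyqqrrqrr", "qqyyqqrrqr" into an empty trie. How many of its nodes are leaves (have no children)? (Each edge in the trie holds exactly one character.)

Leaves are exactly the stored words that no other stored word extends.
Those words: "qqryqq", "qqyyqqrrqrqq", "qqyyqqrrqrr", "qqyyqyqqqy", "qqyyrqqrrrq", "qrrq", "qry", "yryqqyryqq", "yryr"
Leaf count: 9

9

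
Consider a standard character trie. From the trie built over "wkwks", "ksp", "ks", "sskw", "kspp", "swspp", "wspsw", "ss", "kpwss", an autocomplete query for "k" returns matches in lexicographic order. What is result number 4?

Words with prefix "k", in lexicographic order: "kpwss", "ks", "ksp", "kspp"
Position 4: kspp

kspp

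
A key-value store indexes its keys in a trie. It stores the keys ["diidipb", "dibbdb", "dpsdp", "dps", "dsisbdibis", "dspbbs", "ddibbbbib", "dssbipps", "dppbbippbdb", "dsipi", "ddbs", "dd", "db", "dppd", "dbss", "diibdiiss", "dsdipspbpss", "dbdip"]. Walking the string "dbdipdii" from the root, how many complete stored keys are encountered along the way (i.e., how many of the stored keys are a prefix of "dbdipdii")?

2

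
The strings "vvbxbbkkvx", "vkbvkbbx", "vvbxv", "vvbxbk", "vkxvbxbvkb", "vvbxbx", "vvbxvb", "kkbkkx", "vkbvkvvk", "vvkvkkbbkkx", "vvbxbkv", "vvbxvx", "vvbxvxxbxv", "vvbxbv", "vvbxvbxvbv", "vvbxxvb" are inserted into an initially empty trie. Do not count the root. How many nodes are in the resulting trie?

For each word, the new-node count is its length minus the longest prefix already in the trie:
  "vvbxbbkkvx" → 10 new (v, v, b, x, b, b, k, k, v, x)
  "vkbvkbbx" → prefix "v" already present; 7 new (k, b, v, k, b, b, x)
  "vvbxv" → prefix "vvbx" already present; 1 new (v)
  "vvbxbk" → prefix "vvbxb" already present; 1 new (k)
  "vkxvbxbvkb" → prefix "vk" already present; 8 new (x, v, b, x, b, v, k, b)
  "vvbxbx" → prefix "vvbxb" already present; 1 new (x)
  "vvbxvb" → prefix "vvbxv" already present; 1 new (b)
  "kkbkkx" → 6 new (k, k, b, k, k, x)
  "vkbvkvvk" → prefix "vkbvk" already present; 3 new (v, v, k)
  "vvkvkkbbkkx" → prefix "vv" already present; 9 new (k, v, k, k, b, b, k, k, x)
  "vvbxbkv" → prefix "vvbxbk" already present; 1 new (v)
  "vvbxvx" → prefix "vvbxv" already present; 1 new (x)
  "vvbxvxxbxv" → prefix "vvbxvx" already present; 4 new (x, b, x, v)
  "vvbxbv" → prefix "vvbxb" already present; 1 new (v)
  "vvbxvbxvbv" → prefix "vvbxvb" already present; 4 new (x, v, b, v)
  "vvbxxvb" → prefix "vvbx" already present; 3 new (x, v, b)
Total nodes = 10 + 7 + 1 + 1 + 8 + 1 + 1 + 6 + 3 + 9 + 1 + 1 + 4 + 1 + 4 + 3 = 61

61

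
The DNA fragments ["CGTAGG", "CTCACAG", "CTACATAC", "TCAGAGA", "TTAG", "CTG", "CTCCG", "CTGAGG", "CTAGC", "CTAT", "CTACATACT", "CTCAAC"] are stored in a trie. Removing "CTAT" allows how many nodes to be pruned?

1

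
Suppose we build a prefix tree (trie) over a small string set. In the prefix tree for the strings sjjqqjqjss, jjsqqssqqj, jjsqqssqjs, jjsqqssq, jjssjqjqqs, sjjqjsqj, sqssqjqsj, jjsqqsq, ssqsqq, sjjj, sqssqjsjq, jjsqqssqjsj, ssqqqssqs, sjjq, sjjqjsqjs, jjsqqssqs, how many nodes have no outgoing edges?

A leaf is a node with no children — equivalently, the end of a word that is not a proper prefix of any other stored word.
Those words: "jjsqqsq", "jjsqqssqjsj", "jjsqqssqqj", "jjsqqssqs", "jjssjqjqqs", "sjjj", "sjjqjsqjs", "sjjqqjqjss", "sqssqjqsj", "sqssqjsjq", "ssqqqssqs", "ssqsqq"
Leaf count: 12

12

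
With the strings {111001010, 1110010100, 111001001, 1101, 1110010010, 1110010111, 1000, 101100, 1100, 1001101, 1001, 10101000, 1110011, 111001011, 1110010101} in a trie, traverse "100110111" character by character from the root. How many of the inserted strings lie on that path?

Traverse "100110111" character by character; count nodes along the way that are marked as word ends.
Prefixes of the query that are stored words: "1001", "1001101"
Count: 2

2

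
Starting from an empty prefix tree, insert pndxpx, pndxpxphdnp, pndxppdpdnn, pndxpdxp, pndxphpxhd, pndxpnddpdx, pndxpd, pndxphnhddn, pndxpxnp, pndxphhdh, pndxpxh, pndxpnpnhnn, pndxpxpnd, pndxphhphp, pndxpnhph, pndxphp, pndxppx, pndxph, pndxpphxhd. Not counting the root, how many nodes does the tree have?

60

Count nodes per top-level branch (shared prefixes stored once):
  'p'-branch (pndxpd, pndxpdxp, pndxph, pndxphhdh, pndxphhphp, pndxphnhddn, pndxphp, pndxphpxhd, pndxpnddpdx, pndxpnhph, pndxpnpnhnn, pndxppdpdnn, pndxpphxhd, pndxppx, pndxpx, pndxpxh, pndxpxnp, pndxpxphdnp, pndxpxpnd): 60 nodes
Sum: 60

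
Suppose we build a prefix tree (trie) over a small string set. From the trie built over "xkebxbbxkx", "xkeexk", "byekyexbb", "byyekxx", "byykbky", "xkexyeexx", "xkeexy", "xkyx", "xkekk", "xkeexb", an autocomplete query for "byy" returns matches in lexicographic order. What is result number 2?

byykbky

DFS of the "byy" subtree visits, in order: "byyekxx", "byykbky"
The 2nd is byykbky.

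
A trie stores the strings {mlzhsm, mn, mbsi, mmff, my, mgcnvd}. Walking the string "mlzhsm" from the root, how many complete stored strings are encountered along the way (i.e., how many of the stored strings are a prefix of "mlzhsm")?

1

Check each prefix of "mlzhsm" against the stored set — each match is an end-marker on the path.
Prefixes of the query that are stored words: "mlzhsm"
Count: 1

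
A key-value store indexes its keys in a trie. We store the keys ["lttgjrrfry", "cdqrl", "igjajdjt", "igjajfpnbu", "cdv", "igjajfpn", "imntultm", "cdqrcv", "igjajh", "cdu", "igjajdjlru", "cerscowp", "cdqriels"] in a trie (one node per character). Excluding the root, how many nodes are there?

54

Insert word by word; a character creates a node only if that edge doesn't already exist:
  "lttgjrrfry" → 10 new (l, t, t, g, j, r, r, f, r, y)
  "cdqrl" → 5 new (c, d, q, r, l)
  "igjajdjt" → 8 new (i, g, j, a, j, d, j, t)
  "igjajfpnbu" → prefix "igjaj" already present; 5 new (f, p, n, b, u)
  "cdv" → prefix "cd" already present; 1 new (v)
  "igjajfpn" → prefix "igjajfpn" already present; 0 new (none)
  "imntultm" → prefix "i" already present; 7 new (m, n, t, u, l, t, m)
  "cdqrcv" → prefix "cdqr" already present; 2 new (c, v)
  "igjajh" → prefix "igjaj" already present; 1 new (h)
  "cdu" → prefix "cd" already present; 1 new (u)
  "igjajdjlru" → prefix "igjajdj" already present; 3 new (l, r, u)
  "cerscowp" → prefix "c" already present; 7 new (e, r, s, c, o, w, p)
  "cdqriels" → prefix "cdqr" already present; 4 new (i, e, l, s)
Total nodes = 10 + 5 + 8 + 5 + 1 + 0 + 7 + 2 + 1 + 1 + 3 + 7 + 4 = 54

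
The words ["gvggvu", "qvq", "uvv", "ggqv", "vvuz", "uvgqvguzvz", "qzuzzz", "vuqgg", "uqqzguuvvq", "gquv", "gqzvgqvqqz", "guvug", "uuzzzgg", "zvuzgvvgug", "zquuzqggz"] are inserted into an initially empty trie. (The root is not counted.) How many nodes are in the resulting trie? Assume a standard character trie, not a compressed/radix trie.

Trace insertions, counting only characters that open a new branch:
  "gvggvu" → 6 new (g, v, g, g, v, u)
  "qvq" → 3 new (q, v, q)
  "uvv" → 3 new (u, v, v)
  "ggqv" → prefix "g" already present; 3 new (g, q, v)
  "vvuz" → 4 new (v, v, u, z)
  "uvgqvguzvz" → prefix "uv" already present; 8 new (g, q, v, g, u, z, v, z)
  "qzuzzz" → prefix "q" already present; 5 new (z, u, z, z, z)
  "vuqgg" → prefix "v" already present; 4 new (u, q, g, g)
  "uqqzguuvvq" → prefix "u" already present; 9 new (q, q, z, g, u, u, v, v, q)
  "gquv" → prefix "g" already present; 3 new (q, u, v)
  "gqzvgqvqqz" → prefix "gq" already present; 8 new (z, v, g, q, v, q, q, z)
  "guvug" → prefix "g" already present; 4 new (u, v, u, g)
  "uuzzzgg" → prefix "u" already present; 6 new (u, z, z, z, g, g)
  "zvuzgvvgug" → 10 new (z, v, u, z, g, v, v, g, u, g)
  "zquuzqggz" → prefix "z" already present; 8 new (q, u, u, z, q, g, g, z)
Total nodes = 6 + 3 + 3 + 3 + 4 + 8 + 5 + 4 + 9 + 3 + 8 + 4 + 6 + 10 + 8 = 84

84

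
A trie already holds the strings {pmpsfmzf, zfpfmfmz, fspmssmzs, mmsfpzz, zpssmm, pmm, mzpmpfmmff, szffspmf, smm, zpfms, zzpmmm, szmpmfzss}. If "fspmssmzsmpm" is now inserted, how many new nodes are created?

3

The longest prefix of "fspmssmzsmpm" already in the trie is "fspmssmzs" (length 9).
New nodes needed: |"fspmssmzsmpm"| − 9 = 12 − 9 = 3.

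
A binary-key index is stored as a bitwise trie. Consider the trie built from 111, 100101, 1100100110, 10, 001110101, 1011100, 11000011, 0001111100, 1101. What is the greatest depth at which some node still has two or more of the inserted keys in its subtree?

4

Equivalently: take the maximum, over all pairs, of their longest common prefix length.
"11000011" and "1100100110" agree on "1100" (4 characters) before diverging; nothing deeper is shared.
Longest shared-prefix length: 4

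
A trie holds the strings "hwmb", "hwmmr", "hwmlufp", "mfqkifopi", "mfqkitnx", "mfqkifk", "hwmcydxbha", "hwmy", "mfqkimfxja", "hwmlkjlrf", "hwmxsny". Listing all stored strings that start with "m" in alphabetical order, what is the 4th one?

mfqkitnx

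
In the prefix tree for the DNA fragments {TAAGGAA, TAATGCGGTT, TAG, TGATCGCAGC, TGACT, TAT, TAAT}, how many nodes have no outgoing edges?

A leaf is a node with no children — equivalently, the end of a word that is not a proper prefix of any other stored word.
Those words: "TAAGGAA", "TAATGCGGTT", "TAG", "TAT", "TGACT", "TGATCGCAGC"
Leaf count: 6

6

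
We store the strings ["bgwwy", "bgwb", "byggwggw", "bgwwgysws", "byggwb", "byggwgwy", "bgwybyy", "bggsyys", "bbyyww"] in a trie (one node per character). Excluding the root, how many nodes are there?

For each word, the new-node count is its length minus the longest prefix already in the trie:
  "bgwwy" → 5 new (b, g, w, w, y)
  "bgwb" → prefix "bgw" already present; 1 new (b)
  "byggwggw" → prefix "b" already present; 7 new (y, g, g, w, g, g, w)
  "bgwwgysws" → prefix "bgww" already present; 5 new (g, y, s, w, s)
  "byggwb" → prefix "byggw" already present; 1 new (b)
  "byggwgwy" → prefix "byggwg" already present; 2 new (w, y)
  "bgwybyy" → prefix "bgw" already present; 4 new (y, b, y, y)
  "bggsyys" → prefix "bg" already present; 5 new (g, s, y, y, s)
  "bbyyww" → prefix "b" already present; 5 new (b, y, y, w, w)
Total nodes = 5 + 1 + 7 + 5 + 1 + 2 + 4 + 5 + 5 = 35

35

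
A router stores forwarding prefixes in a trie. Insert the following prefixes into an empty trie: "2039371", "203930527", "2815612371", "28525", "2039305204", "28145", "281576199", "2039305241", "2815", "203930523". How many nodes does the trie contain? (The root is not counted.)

Count nodes per top-level branch (shared prefixes stored once):
  '2'-branch (2039305204, 203930523, 2039305241, 203930527, 2039371, 28145, 2815, 2815612371, 281576199, 28525): 35 nodes
Sum: 35

35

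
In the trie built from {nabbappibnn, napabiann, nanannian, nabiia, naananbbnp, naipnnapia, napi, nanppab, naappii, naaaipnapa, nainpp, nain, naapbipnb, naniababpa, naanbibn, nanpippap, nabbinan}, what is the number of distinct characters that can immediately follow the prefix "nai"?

2

Walk "nai" from the root, arriving at one node.
Characters that immediately follow "nai" among the stored strings: {n, p}.
That node has 2 child edges.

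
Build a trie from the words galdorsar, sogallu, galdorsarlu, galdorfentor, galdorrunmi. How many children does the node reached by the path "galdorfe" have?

1

Walk "galdorfe" from the root, arriving at one node.
Characters that immediately follow "galdorfe" among the stored strings: {n}.
That node has 1 child edge.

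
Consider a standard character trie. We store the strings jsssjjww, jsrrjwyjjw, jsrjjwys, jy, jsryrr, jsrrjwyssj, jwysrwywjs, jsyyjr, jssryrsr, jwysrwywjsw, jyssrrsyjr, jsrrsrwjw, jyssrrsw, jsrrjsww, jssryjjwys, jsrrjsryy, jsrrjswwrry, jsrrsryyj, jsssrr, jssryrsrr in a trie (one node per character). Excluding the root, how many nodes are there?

81

Count nodes per top-level branch (shared prefixes stored once):
  'j'-branch (jsrjjwys, jsrrjsryy, jsrrjsww, jsrrjswwrry, jsrrjwyjjw, jsrrjwyssj, jsrrsrwjw, jsrrsryyj, jsryrr, jssryjjwys, jssryrsr, jssryrsrr, jsssjjww, jsssrr, jsyyjr, jwysrwywjs, jwysrwywjsw, jy, jyssrrsw, jyssrrsyjr): 81 nodes
Sum: 81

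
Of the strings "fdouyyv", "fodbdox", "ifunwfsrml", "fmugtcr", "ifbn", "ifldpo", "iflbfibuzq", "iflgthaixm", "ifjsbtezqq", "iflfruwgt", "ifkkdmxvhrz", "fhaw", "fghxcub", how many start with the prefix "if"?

Traverse to the node for "if", then collect every word in that subtree.
Matches: "ifbn", "ifjsbtezqq", "ifkkdmxvhrz", "iflbfibuzq", "ifldpo", "iflfruwgt", "iflgthaixm", "ifunwfsrml"
Count: 8

8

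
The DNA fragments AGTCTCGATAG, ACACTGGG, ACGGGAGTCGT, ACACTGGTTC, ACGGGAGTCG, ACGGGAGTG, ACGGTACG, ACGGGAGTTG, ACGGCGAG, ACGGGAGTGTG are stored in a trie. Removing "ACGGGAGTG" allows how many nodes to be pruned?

Walk "ACGGGAGTG" from the leaf back toward the root, removing each node that no remaining word uses.
Every node on "ACGGGAGTG" is still needed (e.g. by "ACGGGAGTGTG"), so nothing is freed.
Nodes removed: 0

0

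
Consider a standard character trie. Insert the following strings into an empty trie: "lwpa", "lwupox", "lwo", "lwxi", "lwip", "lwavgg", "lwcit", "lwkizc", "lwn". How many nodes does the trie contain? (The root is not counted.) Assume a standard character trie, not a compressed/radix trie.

25

Insert word by word; a character creates a node only if that edge doesn't already exist:
  "lwpa" → 4 new (l, w, p, a)
  "lwupox" → prefix "lw" already present; 4 new (u, p, o, x)
  "lwo" → prefix "lw" already present; 1 new (o)
  "lwxi" → prefix "lw" already present; 2 new (x, i)
  "lwip" → prefix "lw" already present; 2 new (i, p)
  "lwavgg" → prefix "lw" already present; 4 new (a, v, g, g)
  "lwcit" → prefix "lw" already present; 3 new (c, i, t)
  "lwkizc" → prefix "lw" already present; 4 new (k, i, z, c)
  "lwn" → prefix "lw" already present; 1 new (n)
Total nodes = 4 + 4 + 1 + 2 + 2 + 4 + 3 + 4 + 1 = 25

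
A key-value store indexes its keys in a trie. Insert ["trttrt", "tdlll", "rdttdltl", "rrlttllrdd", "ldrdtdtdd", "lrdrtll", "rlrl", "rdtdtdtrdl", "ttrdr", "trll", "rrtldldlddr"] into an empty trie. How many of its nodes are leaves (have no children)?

A leaf is a node with no children — equivalently, the end of a word that is not a proper prefix of any other stored word.
Those words: "ldrdtdtdd", "lrdrtll", "rdtdtdtrdl", "rdttdltl", "rlrl", "rrlttllrdd", "rrtldldlddr", "tdlll", "trll", "trttrt", "ttrdr"
Leaf count: 11

11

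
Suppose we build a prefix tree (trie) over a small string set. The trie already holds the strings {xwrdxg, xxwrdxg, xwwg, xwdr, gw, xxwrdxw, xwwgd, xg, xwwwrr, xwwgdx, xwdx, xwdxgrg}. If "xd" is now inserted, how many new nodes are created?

The longest prefix of "xd" already in the trie is "x" (length 1).
So 2 − 1 = 1 new nodes.

1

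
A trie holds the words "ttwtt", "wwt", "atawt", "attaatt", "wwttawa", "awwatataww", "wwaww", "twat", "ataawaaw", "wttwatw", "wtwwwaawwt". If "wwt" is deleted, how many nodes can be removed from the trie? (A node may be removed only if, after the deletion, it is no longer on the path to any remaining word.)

0

A node on "wwt"'s path can go only if nothing else ends at it or branches off below it.
Every node on "wwt" is still needed (e.g. by "wwttawa"), so nothing is freed.
Nodes removed: 0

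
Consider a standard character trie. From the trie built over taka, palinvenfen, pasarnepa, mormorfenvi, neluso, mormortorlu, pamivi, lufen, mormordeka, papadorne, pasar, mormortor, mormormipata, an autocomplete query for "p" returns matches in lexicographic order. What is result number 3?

papadorne

DFS of the "p" subtree visits, in order: "palinvenfen", "pamivi", "papadorne", "pasar", "pasarnepa"
Position 3: papadorne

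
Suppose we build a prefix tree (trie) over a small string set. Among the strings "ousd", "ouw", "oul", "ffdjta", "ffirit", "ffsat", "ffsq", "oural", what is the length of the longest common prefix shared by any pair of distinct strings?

Look for the deepest trie node that still has at least two words in its subtree.
"ffsat" and "ffsq" agree on "ffs" (3 characters) before diverging; nothing deeper is shared.
Longest shared-prefix length: 3

3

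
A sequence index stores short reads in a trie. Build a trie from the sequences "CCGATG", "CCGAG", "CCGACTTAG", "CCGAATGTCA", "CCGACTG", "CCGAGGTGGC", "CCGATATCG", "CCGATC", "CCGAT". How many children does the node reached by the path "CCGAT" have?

3

Walk "CCGAT" from the root, arriving at one node.
Characters that immediately follow "CCGAT" among the stored strings: {A, C, G}.
That node has 3 child edges.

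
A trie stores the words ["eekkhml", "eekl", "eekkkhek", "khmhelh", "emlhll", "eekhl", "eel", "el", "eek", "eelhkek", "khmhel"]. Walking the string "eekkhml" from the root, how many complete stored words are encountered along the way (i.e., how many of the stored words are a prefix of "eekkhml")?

2

Traverse "eekkhml" character by character; count nodes along the way that are marked as word ends.
Prefixes of the query that are stored words: "eek", "eekkhml"
Count: 2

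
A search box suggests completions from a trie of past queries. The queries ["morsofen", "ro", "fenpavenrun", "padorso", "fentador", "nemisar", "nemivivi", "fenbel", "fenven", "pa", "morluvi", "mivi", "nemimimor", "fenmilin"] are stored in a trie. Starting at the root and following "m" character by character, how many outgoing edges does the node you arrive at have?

2

The children of the "m" node are the distinct next characters among strings starting with "m".
Distinct next characters after "m": i, o.
That node has 2 child edges.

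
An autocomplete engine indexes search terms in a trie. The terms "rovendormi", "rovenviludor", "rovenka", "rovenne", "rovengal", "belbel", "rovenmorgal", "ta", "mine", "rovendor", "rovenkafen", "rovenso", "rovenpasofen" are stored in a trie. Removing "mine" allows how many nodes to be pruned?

After clearing the end-marker at "mine", prune upward until reaching a node still needed by another word.
No other word shares any prefix with "mine", so all 4 of its nodes go.
Nodes removed: 4

4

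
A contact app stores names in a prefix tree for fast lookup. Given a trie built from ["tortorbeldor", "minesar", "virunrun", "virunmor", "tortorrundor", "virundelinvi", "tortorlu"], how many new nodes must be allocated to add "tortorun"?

Walking "tortorun" from the root, the first 6 characters ("tortor") follow existing edges; "u" is the first miss.
New nodes needed: |"tortorun"| − 6 = 8 − 6 = 2.

2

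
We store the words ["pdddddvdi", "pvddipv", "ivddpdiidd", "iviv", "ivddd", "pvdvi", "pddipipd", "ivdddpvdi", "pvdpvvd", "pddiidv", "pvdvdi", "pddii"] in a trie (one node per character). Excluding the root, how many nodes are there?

48

For each word, the new-node count is its length minus the longest prefix already in the trie:
  "pdddddvdi" → 9 new (p, d, d, d, d, d, v, d, i)
  "pvddipv" → prefix "p" already present; 6 new (v, d, d, i, p, v)
  "ivddpdiidd" → 10 new (i, v, d, d, p, d, i, i, d, d)
  "iviv" → prefix "iv" already present; 2 new (i, v)
  "ivddd" → prefix "ivdd" already present; 1 new (d)
  "pvdvi" → prefix "pvd" already present; 2 new (v, i)
  "pddipipd" → prefix "pdd" already present; 5 new (i, p, i, p, d)
  "ivdddpvdi" → prefix "ivddd" already present; 4 new (p, v, d, i)
  "pvdpvvd" → prefix "pvd" already present; 4 new (p, v, v, d)
  "pddiidv" → prefix "pddi" already present; 3 new (i, d, v)
  "pvdvdi" → prefix "pvdv" already present; 2 new (d, i)
  "pddii" → prefix "pddii" already present; 0 new (none)
Total nodes = 9 + 6 + 10 + 2 + 1 + 2 + 5 + 4 + 4 + 3 + 2 + 0 = 48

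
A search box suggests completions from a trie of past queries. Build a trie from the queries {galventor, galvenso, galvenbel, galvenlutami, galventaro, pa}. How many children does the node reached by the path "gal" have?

1

Follow the path "gal" to its node, then look at its outgoing edges.
Characters that immediately follow "gal" among the stored strings: {v}.
That node has 1 child edge.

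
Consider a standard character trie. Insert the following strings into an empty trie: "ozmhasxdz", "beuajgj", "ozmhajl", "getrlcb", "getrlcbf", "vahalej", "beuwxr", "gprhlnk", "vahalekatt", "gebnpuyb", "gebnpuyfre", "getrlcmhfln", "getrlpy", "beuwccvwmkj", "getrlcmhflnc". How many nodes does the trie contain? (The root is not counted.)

70

Count nodes per top-level branch (shared prefixes stored once):
  'b'-branch (beuajgj, beuwccvwmkj, beuwxr): 17 nodes
  'g'-branch (gebnpuyb, gebnpuyfre, getrlcb, getrlcbf, getrlcmhfln, getrlcmhflnc, getrlpy, gprhlnk): 31 nodes
  'o'-branch (ozmhajl, ozmhasxdz): 11 nodes
  'v'-branch (vahalej, vahalekatt): 11 nodes
Sum: 70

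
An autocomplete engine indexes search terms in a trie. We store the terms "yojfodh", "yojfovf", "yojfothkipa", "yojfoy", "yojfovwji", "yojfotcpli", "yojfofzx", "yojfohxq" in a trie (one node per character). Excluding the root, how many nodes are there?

Trace insertions, counting only characters that open a new branch:
  "yojfodh" → 7 new (y, o, j, f, o, d, h)
  "yojfovf" → prefix "yojfo" already present; 2 new (v, f)
  "yojfothkipa" → prefix "yojfo" already present; 6 new (t, h, k, i, p, a)
  "yojfoy" → prefix "yojfo" already present; 1 new (y)
  "yojfovwji" → prefix "yojfov" already present; 3 new (w, j, i)
  "yojfotcpli" → prefix "yojfot" already present; 4 new (c, p, l, i)
  "yojfofzx" → prefix "yojfo" already present; 3 new (f, z, x)
  "yojfohxq" → prefix "yojfo" already present; 3 new (h, x, q)
Total nodes = 7 + 2 + 6 + 1 + 3 + 4 + 3 + 3 = 29

29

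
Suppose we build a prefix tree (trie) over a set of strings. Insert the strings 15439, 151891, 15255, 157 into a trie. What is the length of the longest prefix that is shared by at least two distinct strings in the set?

Look for the deepest trie node that still has at least two words in its subtree.
e.g. "151891" and "15255" share the prefix "15" of length 2; no pair shares a longer one.
Longest shared-prefix length: 2

2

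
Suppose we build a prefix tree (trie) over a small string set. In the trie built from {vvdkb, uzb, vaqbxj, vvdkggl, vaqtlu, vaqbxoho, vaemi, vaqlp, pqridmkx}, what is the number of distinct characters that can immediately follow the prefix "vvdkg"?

The children of the "vvdkg" node are the distinct next characters among strings starting with "vvdkg".
Characters that immediately follow "vvdkg" among the stored strings: {g}.
That node has 1 child edge.

1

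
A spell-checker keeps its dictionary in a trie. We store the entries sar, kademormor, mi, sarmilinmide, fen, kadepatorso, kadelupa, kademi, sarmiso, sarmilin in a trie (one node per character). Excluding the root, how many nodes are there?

Count nodes per top-level branch (shared prefixes stored once):
  'f'-branch (fen): 3 nodes
  'k'-branch (kadelupa, kademi, kademormor, kadepatorso): 22 nodes
  'm'-branch (mi): 2 nodes
  's'-branch (sar, sarmilin, sarmilinmide, sarmiso): 14 nodes
Sum: 41

41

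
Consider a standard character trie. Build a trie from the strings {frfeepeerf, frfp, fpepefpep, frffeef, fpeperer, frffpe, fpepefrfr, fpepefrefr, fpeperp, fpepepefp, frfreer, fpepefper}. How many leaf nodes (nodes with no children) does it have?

Leaves are exactly the stored words that no other stored word extends.
Those words: "fpepefpep", "fpepefper", "fpepefrefr", "fpepefrfr", "fpepepefp", "fpeperer", "fpeperp", "frfeepeerf", "frffeef", "frffpe", "frfp", "frfreer"
Leaf count: 12

12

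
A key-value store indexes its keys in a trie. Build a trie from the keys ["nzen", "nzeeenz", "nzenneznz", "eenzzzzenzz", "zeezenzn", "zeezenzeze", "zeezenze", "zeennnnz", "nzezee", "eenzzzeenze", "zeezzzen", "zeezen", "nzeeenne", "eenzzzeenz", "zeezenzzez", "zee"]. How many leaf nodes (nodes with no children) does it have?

Leaves are exactly the stored words that no other stored word extends.
Those words: "eenzzzeenze", "eenzzzzenzz", "nzeeenne", "nzeeenz", "nzenneznz", "nzezee", "zeennnnz", "zeezenzeze", "zeezenzn", "zeezenzzez", "zeezzzen"
Leaf count: 11

11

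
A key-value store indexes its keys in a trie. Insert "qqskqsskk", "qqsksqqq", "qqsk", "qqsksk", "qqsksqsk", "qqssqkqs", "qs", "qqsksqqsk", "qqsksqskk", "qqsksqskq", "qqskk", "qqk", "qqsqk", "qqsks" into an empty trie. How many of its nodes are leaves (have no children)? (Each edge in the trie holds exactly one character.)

A leaf is a node with no children — equivalently, the end of a word that is not a proper prefix of any other stored word.
Those words: "qqk", "qqskk", "qqskqsskk", "qqsksk", "qqsksqqq", "qqsksqqsk", "qqsksqskk", "qqsksqskq", "qqsqk", "qqssqkqs", "qs"
Leaf count: 11

11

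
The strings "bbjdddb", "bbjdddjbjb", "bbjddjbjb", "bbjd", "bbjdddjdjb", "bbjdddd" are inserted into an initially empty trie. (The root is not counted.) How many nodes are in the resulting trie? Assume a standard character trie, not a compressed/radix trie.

19

Trie structure (* marks end of a word):
(root)
└─ b
   └─ b
      └─ j
         └─ d *
            └─ d
               ├─ d
               │  ├─ b *
               │  ├─ d *
               │  └─ j
               │     ├─ b
               │     │  └─ j
               │     │     └─ b *
               │     └─ d
               │        └─ j
               │           └─ b *
               └─ j
                  └─ b
                     └─ j
                        └─ b *
Counting every labelled node above: 19.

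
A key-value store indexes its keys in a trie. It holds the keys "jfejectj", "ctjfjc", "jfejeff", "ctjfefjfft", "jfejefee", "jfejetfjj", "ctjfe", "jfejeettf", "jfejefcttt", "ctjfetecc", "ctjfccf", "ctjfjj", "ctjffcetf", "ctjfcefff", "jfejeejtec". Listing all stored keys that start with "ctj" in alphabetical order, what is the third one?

ctjfe

DFS of the "ctj" subtree visits, in order: "ctjfccf", "ctjfcefff", "ctjfe", "ctjfefjfft", "ctjfetecc", "ctjffcetf", "ctjfjc", "ctjfjj"
Position 3: ctjfe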